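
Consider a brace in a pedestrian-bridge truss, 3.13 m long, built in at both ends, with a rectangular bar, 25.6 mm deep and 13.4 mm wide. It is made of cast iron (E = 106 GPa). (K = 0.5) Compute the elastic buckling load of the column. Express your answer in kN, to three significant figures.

P_cr ≈ 2.19 kN

Buckling occurs about the weak axis: I_min = h·b³/12 with b = 13.4 mm (the shorter side).
I_min = 25.6×13.4³/12 = 5.133×10^3 mm⁴
I = 5.133×10^3 mm⁴ = 5.133×10^-9 m⁴
Effective length L_e = K·L = 0.5 × 3.13 = 1.565 m
P_cr = π²EI / L_e² = π² × 106×10⁹ × 5.133×10^-9 / 1.565² = 2.193×10^3 N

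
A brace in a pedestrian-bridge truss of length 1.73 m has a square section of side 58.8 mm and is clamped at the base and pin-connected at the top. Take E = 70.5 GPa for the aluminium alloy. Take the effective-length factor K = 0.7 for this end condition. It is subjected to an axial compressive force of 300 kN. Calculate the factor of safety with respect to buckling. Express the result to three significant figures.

I = a⁴/12 = 58.8⁴/12 = 9.962×10^5 mm⁴
I = 9.962×10^5 mm⁴ = 9.962×10^-7 m⁴
Effective length L_e = K·L = 0.7 × 1.73 = 1.211 m
P_cr = π²EI / L_e² = π² × 70.5×10⁹ × 9.962×10^-7 / 1.211² = 4.726×10^5 N
Factor of safety n = P_cr / P = 472.64 / 300 = 1.58

n ≈ 1.58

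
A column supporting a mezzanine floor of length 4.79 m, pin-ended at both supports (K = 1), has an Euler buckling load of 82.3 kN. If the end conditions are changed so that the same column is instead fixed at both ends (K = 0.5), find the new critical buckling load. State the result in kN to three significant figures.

P_cr ≈ 329 kN

P_cr ∝ 1/K², so P_cr,new = P_cr,old × (K_old/K_new)² = 82.3 × (1/0.5)²
= 82.3 × 4.000 = 329 kN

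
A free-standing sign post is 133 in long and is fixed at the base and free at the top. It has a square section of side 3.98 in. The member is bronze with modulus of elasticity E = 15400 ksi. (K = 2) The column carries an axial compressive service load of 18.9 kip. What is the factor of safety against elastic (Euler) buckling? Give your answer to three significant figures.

n ≈ 2.38

I = a⁴/12 = 3.98⁴/12 = 20.91 in⁴
Effective length L_e = K·L = 2 × 133 = 266.0 in
P_cr = π²EI / L_e² = π² × 15400×10³ × 20.91 / 266.0² = 4.492×10^4 lb
Factor of safety n = P_cr / P = 44.917 / 18.9 = 2.38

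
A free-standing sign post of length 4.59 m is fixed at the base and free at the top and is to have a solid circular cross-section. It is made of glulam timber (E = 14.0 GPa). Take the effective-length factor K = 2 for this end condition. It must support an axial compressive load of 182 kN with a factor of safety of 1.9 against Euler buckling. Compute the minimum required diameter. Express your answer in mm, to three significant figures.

Required P_cr = n·P = 1.9 × 182 = 345.8 kN
L_e = K·L = 2 × 4.59 = 9.180 m
Required I = P_cr·L_e²/(π²E) = 3.458×10^5 × 9.180² / (π² × 1.40×10^10) = 2.109×10^-4 m⁴
I_req = 2.109×10^8 mm⁴
Solid circle: I = πd⁴/64  ⇒  d = (64I/π)^(1/4) = (64×2.109×10^8/π)^(1/4) = 256 mm

d ≈ 256 mm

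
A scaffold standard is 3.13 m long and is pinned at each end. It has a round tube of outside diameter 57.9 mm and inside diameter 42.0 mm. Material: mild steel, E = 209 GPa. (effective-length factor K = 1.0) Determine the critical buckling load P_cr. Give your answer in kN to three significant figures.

P_cr ≈ 84.0 kN

d_o = 57.9 mm, d_i = 42.0 mm
I = π(d_o⁴ − d_i⁴)/64 = π(57.9⁴ − 42.00⁴)/64 = 3.989×10^5 mm⁴
I = 3.989×10^5 mm⁴ = 3.989×10^-7 m⁴
Effective length L_e = K·L = 1 × 3.13 = 3.130 m
P_cr = π²EI / L_e² = π² × 209×10⁹ × 3.989×10^-7 / 3.130² = 8.400×10^4 N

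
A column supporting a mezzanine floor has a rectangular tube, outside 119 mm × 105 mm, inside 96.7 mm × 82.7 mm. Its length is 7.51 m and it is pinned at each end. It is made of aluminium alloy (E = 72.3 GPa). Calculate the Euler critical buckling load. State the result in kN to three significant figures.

P_cr ≈ 87.6 kN

Weak-axis I_min = (h_o·b_o³ − h_i·b_i³)/12 with b_o = 105, b_i = 82.70 mm (shorter outer/inner sides).
I_min = (119×105³ − 96.70×82.70³)/12 = 6.922×10^6 mm⁴
I = 6.922×10^6 mm⁴ = 6.922×10^-6 m⁴
Effective length L_e = K·L = 1 × 7.51 = 7.510 m
P_cr = π²EI / L_e² = π² × 72.3×10⁹ × 6.922×10^-6 / 7.510² = 8.758×10^4 N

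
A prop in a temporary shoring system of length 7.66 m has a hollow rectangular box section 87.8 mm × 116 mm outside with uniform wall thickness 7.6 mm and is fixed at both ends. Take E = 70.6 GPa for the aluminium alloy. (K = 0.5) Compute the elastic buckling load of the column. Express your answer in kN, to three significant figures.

P_cr ≈ 158 kN

Inner dimensions: h_i = 116 − 2×7.6 = 100.8 mm, b_i = 87.8 − 2×7.6 = 72.60 mm
Weak-axis I_min = (h_o·b_o³ − h_i·b_i³)/12 with b_o = 87.8, b_i = 72.60 mm (shorter outer/inner sides).
I_min = (116×87.8³ − 100.8×72.60³)/12 = 3.328×10^6 mm⁴
I = 3.328×10^6 mm⁴ = 3.328×10^-6 m⁴
Effective length L_e = K·L = 0.5 × 7.66 = 3.830 m
P_cr = π²EI / L_e² = π² × 70.6×10⁹ × 3.328×10^-6 / 3.830² = 1.581×10^5 N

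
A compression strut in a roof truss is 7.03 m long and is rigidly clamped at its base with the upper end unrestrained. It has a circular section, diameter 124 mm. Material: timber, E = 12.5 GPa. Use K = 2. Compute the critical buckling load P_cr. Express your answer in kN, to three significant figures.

I = πd⁴/64 = π×124⁴/64 = 1.161×10^7 mm⁴
I = 1.161×10^7 mm⁴ = 1.161×10^-5 m⁴
Effective length L_e = K·L = 2 × 7.03 = 14.06 m
P_cr = π²EI / L_e² = π² × 12.5×10⁹ × 1.161×10^-5 / 14.06² = 7.243×10^3 N

P_cr ≈ 7.24 kN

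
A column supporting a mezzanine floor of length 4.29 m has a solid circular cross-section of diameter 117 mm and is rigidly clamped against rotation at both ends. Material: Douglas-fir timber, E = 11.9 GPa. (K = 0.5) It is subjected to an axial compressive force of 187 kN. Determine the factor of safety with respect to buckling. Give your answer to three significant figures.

n ≈ 1.26

I = πd⁴/64 = π×117⁴/64 = 9.198×10^6 mm⁴
I = 9.198×10^6 mm⁴ = 9.198×10^-6 m⁴
Effective length L_e = K·L = 0.5 × 4.29 = 2.145 m
P_cr = π²EI / L_e² = π² × 11.9×10⁹ × 9.198×10^-6 / 2.145² = 2.348×10^5 N
Factor of safety n = P_cr / P = 234.80 / 187 = 1.26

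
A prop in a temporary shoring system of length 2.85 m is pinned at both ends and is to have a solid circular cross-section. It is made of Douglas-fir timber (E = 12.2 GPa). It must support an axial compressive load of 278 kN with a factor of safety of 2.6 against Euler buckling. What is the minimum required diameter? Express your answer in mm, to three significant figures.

d ≈ 178 mm

Required P_cr = n·P = 2.6 × 278 = 722.8 kN
L_e = K·L = 1 × 2.85 = 2.850 m
Required I = P_cr·L_e²/(π²E) = 7.228×10^5 × 2.850² / (π² × 1.22×10^10) = 4.876×10^-5 m⁴
I_req = 4.876×10^7 mm⁴
Solid circle: I = πd⁴/64  ⇒  d = (64I/π)^(1/4) = (64×4.876×10^7/π)^(1/4) = 178 mm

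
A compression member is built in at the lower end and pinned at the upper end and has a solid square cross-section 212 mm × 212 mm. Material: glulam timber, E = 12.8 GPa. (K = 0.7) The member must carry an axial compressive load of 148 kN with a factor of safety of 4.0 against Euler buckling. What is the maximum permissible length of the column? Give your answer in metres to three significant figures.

I = a⁴/12 = 212⁴/12 = 1.683×10^8 mm⁴
I = 1.683×10^-4 m⁴
Required critical load P_cr = n·P = 4.0 × 148 = 592.0 kN = 5.920×10^5 N
From P_cr = π²EI/(K·L)²:  L = (1/K)·√(π²EI/P_cr) = (1/0.7)·√(π²×1.28×10^10×1.683×10^-4/5.920×10^5)
L = 8.56 m

L_max ≈ 8.56 m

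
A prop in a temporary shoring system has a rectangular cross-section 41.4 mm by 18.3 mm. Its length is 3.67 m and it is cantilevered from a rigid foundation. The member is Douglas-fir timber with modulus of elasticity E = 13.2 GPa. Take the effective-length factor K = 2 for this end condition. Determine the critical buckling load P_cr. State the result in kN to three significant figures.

Buckling occurs about the weak axis: I_min = h·b³/12 with b = 18.3 mm (the shorter side).
I_min = 41.4×18.3³/12 = 2.114×10^4 mm⁴
I = 2.114×10^4 mm⁴ = 2.114×10^-8 m⁴
Effective length L_e = K·L = 2 × 3.67 = 7.340 m
P_cr = π²EI / L_e² = π² × 13.2×10⁹ × 2.114×10^-8 / 7.340² = 51.13 N

P_cr ≈ 0.0511 kN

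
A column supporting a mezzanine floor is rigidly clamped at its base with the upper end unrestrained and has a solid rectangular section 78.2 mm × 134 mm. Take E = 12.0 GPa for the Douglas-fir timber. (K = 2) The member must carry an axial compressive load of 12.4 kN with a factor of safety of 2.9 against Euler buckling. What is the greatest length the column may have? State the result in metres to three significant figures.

L_max ≈ 2.10 m

Buckling occurs about the weak axis: I_min = h·b³/12 with b = 78.2 mm (the shorter side).
I_min = 134×78.2³/12 = 5.340×10^6 mm⁴
I = 5.340×10^-6 m⁴
Required critical load P_cr = n·P = 2.9 × 12.4 = 35.96 kN = 3.596×10^4 N
From P_cr = π²EI/(K·L)²:  L = (1/K)·√(π²EI/P_cr) = (1/2)·√(π²×1.20×10^10×5.340×10^-6/3.596×10^4)
L = 2.10 m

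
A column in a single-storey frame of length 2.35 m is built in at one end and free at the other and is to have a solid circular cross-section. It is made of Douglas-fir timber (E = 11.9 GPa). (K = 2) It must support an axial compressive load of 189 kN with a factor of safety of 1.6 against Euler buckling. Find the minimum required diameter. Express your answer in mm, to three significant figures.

Required P_cr = n·P = 1.6 × 189 = 302.4 kN
L_e = K·L = 2 × 2.35 = 4.700 m
Required I = P_cr·L_e²/(π²E) = 3.024×10^5 × 4.700² / (π² × 1.19×10^10) = 5.688×10^-5 m⁴
I_req = 5.688×10^7 mm⁴
Solid circle: I = πd⁴/64  ⇒  d = (64I/π)^(1/4) = (64×5.688×10^7/π)^(1/4) = 184 mm

d ≈ 184 mm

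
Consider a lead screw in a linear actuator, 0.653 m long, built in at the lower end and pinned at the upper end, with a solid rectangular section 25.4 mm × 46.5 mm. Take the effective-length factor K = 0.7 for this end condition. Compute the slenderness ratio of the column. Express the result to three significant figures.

Buckling occurs about the weak axis: I_min = h·b³/12 with b = 25.4 mm (the shorter side).
I_min = 46.5×25.4³/12 = 6.350×10^4 mm⁴
A = 1.181×10^3 mm²;  r_min = √(I/A) = √(6.350×10^4/1.181×10^3) = 7.332 mm
L_e = K·L = 0.7 × 0.653 m = 0.4571 m = 457.10 mm
λ = L_e / r_min = 457.10 / 7.332 = 62.3

λ ≈ 62.3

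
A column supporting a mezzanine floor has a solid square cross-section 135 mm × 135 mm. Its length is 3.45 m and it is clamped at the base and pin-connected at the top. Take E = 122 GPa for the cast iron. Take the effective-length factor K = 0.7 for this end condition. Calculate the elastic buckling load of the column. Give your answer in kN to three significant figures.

I = a⁴/12 = 135⁴/12 = 2.768×10^7 mm⁴
I = 2.768×10^7 mm⁴ = 2.768×10^-5 m⁴
Effective length L_e = K·L = 0.7 × 3.45 = 2.415 m
P_cr = π²EI / L_e² = π² × 122×10⁹ × 2.768×10^-5 / 2.415² = 5.715×10^6 N

P_cr ≈ 5710 kN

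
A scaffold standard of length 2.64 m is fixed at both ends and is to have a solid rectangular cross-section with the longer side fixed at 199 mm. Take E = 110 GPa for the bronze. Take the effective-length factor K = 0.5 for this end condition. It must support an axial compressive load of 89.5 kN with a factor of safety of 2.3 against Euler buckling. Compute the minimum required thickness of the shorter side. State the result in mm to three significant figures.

b ≈ 27.1 mm

Required P_cr = n·P = 2.3 × 89.5 = 205.8 kN
L_e = K·L = 0.5 × 2.64 = 1.320 m
Required I = P_cr·L_e²/(π²E) = 2.058×10^5 × 1.320² / (π² × 1.10×10^11) = 3.304×10^-7 m⁴
I_req = 3.304×10^5 mm⁴
Rectangle, weak axis: I_min = h·b³/12 with h = 199 mm fixed  ⇒  b = (12I/h)^(1/3) = 27.1 mm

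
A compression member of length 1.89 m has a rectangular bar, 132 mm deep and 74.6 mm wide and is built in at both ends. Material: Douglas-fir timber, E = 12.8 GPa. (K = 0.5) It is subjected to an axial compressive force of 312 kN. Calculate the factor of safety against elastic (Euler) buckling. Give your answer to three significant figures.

Buckling occurs about the weak axis: I_min = h·b³/12 with b = 74.6 mm (the shorter side).
I_min = 132×74.6³/12 = 4.567×10^6 mm⁴
I = 4.567×10^6 mm⁴ = 4.567×10^-6 m⁴
Effective length L_e = K·L = 0.5 × 1.89 = 0.9450 m
P_cr = π²EI / L_e² = π² × 12.8×10⁹ × 4.567×10^-6 / 0.9450² = 6.460×10^5 N
Factor of safety n = P_cr / P = 646.03 / 312 = 2.07

n ≈ 2.07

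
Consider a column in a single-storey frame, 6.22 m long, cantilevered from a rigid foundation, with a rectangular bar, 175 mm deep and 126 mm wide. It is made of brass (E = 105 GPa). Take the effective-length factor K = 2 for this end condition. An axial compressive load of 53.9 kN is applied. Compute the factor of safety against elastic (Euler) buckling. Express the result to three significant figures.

Buckling occurs about the weak axis: I_min = h·b³/12 with b = 126 mm (the shorter side).
I_min = 175×126³/12 = 2.917×10^7 mm⁴
I = 2.917×10^7 mm⁴ = 2.917×10^-5 m⁴
Effective length L_e = K·L = 2 × 6.22 = 12.44 m
P_cr = π²EI / L_e² = π² × 105×10⁹ × 2.917×10^-5 / 12.44² = 1.954×10^5 N
Factor of safety n = P_cr / P = 195.35 / 53.9 = 3.62

n ≈ 3.62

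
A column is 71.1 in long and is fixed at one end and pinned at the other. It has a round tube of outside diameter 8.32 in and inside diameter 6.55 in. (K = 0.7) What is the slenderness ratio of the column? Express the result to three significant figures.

d_o = 8.32 in, d_i = 6.55 in
I = π(d_o⁴ − d_i⁴)/64 = π(8.32⁴ − 6.550⁴)/64 = 144.9 in⁴
A = 20.67 in²;  r_min = √(I/A) = √(144.9/20.67) = 2.647 in
L_e = K·L = 0.7 × 71.1 = 49.77 in
λ = L_e / r_min = 49.770 / 2.647 = 18.8

λ ≈ 18.8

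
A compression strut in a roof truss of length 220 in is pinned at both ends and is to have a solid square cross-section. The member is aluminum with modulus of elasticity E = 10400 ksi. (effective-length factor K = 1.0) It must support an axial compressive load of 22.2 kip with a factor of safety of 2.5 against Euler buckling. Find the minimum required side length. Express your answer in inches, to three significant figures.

Required P_cr = n·P = 2.5 × 22.2 = 55.50 kip
L_e = K·L = 1 × 220 = 220.0 in
Required I = P_cr·L_e²/(π²E) = 5.550×10^4 × 220.0² / (π² × 1.04×10^7) = 26.17 in⁴
Solid square: I = a⁴/12  ⇒  a = (12I)^(1/4) = (12×26.17)^(1/4) = 4.21 in

a ≈ 4.21 in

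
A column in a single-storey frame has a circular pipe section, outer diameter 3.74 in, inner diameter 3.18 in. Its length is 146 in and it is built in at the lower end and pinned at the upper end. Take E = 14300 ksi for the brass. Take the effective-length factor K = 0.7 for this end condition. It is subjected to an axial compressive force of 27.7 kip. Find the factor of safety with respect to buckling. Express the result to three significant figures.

d_o = 3.74 in, d_i = 3.18 in
I = π(d_o⁴ − d_i⁴)/64 = π(3.74⁴ − 3.180⁴)/64 = 4.584 in⁴
Effective length L_e = K·L = 0.7 × 146 = 102.2 in
P_cr = π²EI / L_e² = π² × 14300×10³ × 4.584 / 102.2² = 6.195×10^4 lb
Factor of safety n = P_cr / P = 61.946 / 27.7 = 2.24

n ≈ 2.24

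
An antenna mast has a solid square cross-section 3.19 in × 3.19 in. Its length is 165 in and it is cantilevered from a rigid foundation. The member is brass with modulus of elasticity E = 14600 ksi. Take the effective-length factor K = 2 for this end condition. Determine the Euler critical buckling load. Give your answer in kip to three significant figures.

P_cr ≈ 11.4 kip

I = a⁴/12 = 3.19⁴/12 = 8.629 in⁴
Effective length L_e = K·L = 2 × 165 = 330.0 in
P_cr = π²EI / L_e² = π² × 14600×10³ × 8.629 / 330.0² = 1.142×10^4 lb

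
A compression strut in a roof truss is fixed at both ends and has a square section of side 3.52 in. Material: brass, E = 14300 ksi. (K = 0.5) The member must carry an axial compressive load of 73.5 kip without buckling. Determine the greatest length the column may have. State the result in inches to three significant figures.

I = a⁴/12 = 3.52⁴/12 = 12.79 in⁴
At the buckling limit P_cr = P = 7.350×10^4 lb
From P_cr = π²EI/(K·L)²:  L = (1/K)·√(π²EI/P_cr) = (1/0.5)·√(π²×1.43×10^7×12.79/7.350×10^4)
L = 313 in

L_max ≈ 313 in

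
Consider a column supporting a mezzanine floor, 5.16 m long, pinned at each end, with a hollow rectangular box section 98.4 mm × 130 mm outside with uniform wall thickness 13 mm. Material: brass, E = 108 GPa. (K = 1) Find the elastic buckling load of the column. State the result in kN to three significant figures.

Inner dimensions: h_i = 130 − 2×13 = 104.0 mm, b_i = 98.4 − 2×13 = 72.40 mm
Weak-axis I_min = (h_o·b_o³ − h_i·b_i³)/12 with b_o = 98.4, b_i = 72.40 mm (shorter outer/inner sides).
I_min = (130×98.4³ − 104.0×72.40³)/12 = 7.033×10^6 mm⁴
I = 7.033×10^6 mm⁴ = 7.033×10^-6 m⁴
Effective length L_e = K·L = 1 × 5.16 = 5.160 m
P_cr = π²EI / L_e² = π² × 108×10⁹ × 7.033×10^-6 / 5.160² = 2.815×10^5 N

P_cr ≈ 282 kN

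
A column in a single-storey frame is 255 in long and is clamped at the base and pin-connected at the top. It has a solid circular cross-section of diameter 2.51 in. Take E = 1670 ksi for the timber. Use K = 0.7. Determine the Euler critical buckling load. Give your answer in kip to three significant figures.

P_cr ≈ 1.01 kip

I = πd⁴/64 = π×2.51⁴/64 = 1.948 in⁴
Effective length L_e = K·L = 0.7 × 255 = 178.5 in
P_cr = π²EI / L_e² = π² × 1670×10³ × 1.948 / 178.5² = 1.008×10^3 lb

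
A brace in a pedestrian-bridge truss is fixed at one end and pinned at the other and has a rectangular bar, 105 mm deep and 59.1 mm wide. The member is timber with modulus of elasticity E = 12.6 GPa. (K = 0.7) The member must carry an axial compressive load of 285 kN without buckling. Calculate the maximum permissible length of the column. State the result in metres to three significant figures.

Buckling occurs about the weak axis: I_min = h·b³/12 with b = 59.1 mm (the shorter side).
I_min = 105×59.1³/12 = 1.806×10^6 mm⁴
I = 1.806×10^-6 m⁴
At the buckling limit P_cr = P = 2.850×10^5 N
From P_cr = π²EI/(K·L)²:  L = (1/K)·√(π²EI/P_cr) = (1/0.7)·√(π²×1.26×10^10×1.806×10^-6/2.850×10^5)
L = 1.27 m

L_max ≈ 1.27 m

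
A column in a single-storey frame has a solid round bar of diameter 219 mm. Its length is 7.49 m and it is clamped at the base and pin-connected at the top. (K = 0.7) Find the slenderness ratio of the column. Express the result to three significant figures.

I = πd⁴/64 = π×219⁴/64 = 1.129×10^8 mm⁴
A = 3.767×10^4 mm²;  r_min = √(I/A) = √(1.129×10^8/3.767×10^4) = 54.75 mm
L_e = K·L = 0.7 × 7.49 m = 5.243 m = 5243.0 mm
λ = L_e / r_min = 5243.0 / 54.75 = 95.8

λ ≈ 95.8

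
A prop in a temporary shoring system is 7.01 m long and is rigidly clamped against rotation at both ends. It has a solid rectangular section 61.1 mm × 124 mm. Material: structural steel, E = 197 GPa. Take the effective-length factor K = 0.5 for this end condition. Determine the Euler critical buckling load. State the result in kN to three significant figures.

P_cr ≈ 373 kN

Buckling occurs about the weak axis: I_min = h·b³/12 with b = 61.1 mm (the shorter side).
I_min = 124×61.1³/12 = 2.357×10^6 mm⁴
I = 2.357×10^6 mm⁴ = 2.357×10^-6 m⁴
Effective length L_e = K·L = 0.5 × 7.01 = 3.505 m
P_cr = π²EI / L_e² = π² × 197×10⁹ × 2.357×10^-6 / 3.505² = 3.730×10^5 N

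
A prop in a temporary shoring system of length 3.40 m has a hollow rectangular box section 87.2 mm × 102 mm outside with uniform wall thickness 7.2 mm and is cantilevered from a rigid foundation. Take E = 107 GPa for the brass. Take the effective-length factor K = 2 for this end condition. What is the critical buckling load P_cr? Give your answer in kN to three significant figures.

P_cr ≈ 64.4 kN

Inner dimensions: h_i = 102 − 2×7.2 = 87.60 mm, b_i = 87.2 − 2×7.2 = 72.80 mm
Weak-axis I_min = (h_o·b_o³ − h_i·b_i³)/12 with b_o = 87.2, b_i = 72.80 mm (shorter outer/inner sides).
I_min = (102×87.2³ − 87.60×72.80³)/12 = 2.819×10^6 mm⁴
I = 2.819×10^6 mm⁴ = 2.819×10^-6 m⁴
Effective length L_e = K·L = 2 × 3.40 = 6.800 m
P_cr = π²EI / L_e² = π² × 107×10⁹ × 2.819×10^-6 / 6.800² = 6.439×10^4 N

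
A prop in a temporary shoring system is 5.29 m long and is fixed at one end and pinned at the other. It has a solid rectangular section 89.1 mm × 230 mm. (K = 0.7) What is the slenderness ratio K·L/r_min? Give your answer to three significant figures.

Buckling occurs about the weak axis: I_min = h·b³/12 with b = 89.1 mm (the shorter side).
I_min = 230×89.1³/12 = 1.356×10^7 mm⁴
A = 2.049×10^4 mm²;  r_min = √(I/A) = √(1.356×10^7/2.049×10^4) = 25.72 mm
L_e = K·L = 0.7 × 5.29 m = 3.703 m = 3703.0 mm
λ = L_e / r_min = 3703.0 / 25.72 = 144

λ ≈ 144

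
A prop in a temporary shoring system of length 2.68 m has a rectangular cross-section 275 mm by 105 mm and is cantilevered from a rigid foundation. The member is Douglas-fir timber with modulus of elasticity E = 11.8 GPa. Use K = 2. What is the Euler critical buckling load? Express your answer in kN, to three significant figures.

Buckling occurs about the weak axis: I_min = h·b³/12 with b = 105 mm (the shorter side).
I_min = 275×105³/12 = 2.653×10^7 mm⁴
I = 2.653×10^7 mm⁴ = 2.653×10^-5 m⁴
Effective length L_e = K·L = 2 × 2.68 = 5.360 m
P_cr = π²EI / L_e² = π² × 11.8×10⁹ × 2.653×10^-5 / 5.360² = 1.075×10^5 N

P_cr ≈ 108 kN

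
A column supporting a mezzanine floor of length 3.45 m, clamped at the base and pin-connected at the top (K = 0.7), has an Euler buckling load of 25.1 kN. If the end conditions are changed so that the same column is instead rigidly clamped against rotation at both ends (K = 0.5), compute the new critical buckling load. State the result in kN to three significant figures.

P_cr ∝ 1/K², so P_cr,new = P_cr,old × (K_old/K_new)² = 25.1 × (0.7/0.5)²
= 25.1 × 1.960 = 49.2 kN

P_cr ≈ 49.2 kN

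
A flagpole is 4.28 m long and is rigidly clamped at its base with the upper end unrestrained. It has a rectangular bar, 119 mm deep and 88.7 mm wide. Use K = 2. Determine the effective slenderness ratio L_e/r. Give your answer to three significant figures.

λ ≈ 334

Buckling occurs about the weak axis: I_min = h·b³/12 with b = 88.7 mm (the shorter side).
I_min = 119×88.7³/12 = 6.920×10^6 mm⁴
A = 1.056×10^4 mm²;  r_min = √(I/A) = √(6.920×10^6/1.056×10^4) = 25.61 mm
L_e = K·L = 2 × 4.28 m = 8.560 m = 8560.0 mm
λ = L_e / r_min = 8560.0 / 25.61 = 334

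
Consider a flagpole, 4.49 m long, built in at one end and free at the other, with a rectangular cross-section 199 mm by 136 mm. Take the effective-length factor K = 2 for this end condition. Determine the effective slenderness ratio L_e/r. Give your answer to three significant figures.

For a rectangle r_min = b/√12 = 136/√12 = 39.26 mm
L_e = K·L = 2 × 4.49 m = 8.980 m = 8980.0 mm
λ = L_e / r_min = 8980.0 / 39.26 = 229

λ ≈ 229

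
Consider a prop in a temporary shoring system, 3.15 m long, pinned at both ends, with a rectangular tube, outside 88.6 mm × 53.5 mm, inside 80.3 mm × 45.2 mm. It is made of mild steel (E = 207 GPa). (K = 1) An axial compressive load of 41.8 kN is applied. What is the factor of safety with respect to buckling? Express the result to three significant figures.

n ≈ 2.53

Weak-axis I_min = (h_o·b_o³ − h_i·b_i³)/12 with b_o = 53.5, b_i = 45.20 mm (shorter outer/inner sides).
I_min = (88.6×53.5³ − 80.30×45.20³)/12 = 5.127×10^5 mm⁴
I = 5.127×10^5 mm⁴ = 5.127×10^-7 m⁴
Effective length L_e = K·L = 1 × 3.15 = 3.150 m
P_cr = π²EI / L_e² = π² × 207×10⁹ × 5.127×10^-7 / 3.150² = 1.056×10^5 N
Factor of safety n = P_cr / P = 105.56 / 41.8 = 2.53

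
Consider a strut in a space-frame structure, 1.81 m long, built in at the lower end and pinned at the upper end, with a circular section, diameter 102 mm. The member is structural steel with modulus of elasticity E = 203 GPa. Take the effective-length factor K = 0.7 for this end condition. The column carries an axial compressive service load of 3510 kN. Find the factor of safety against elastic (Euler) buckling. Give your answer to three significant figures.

n ≈ 1.89

I = πd⁴/64 = π×102⁴/64 = 5.313×10^6 mm⁴
I = 5.313×10^6 mm⁴ = 5.313×10^-6 m⁴
Effective length L_e = K·L = 0.7 × 1.81 = 1.267 m
P_cr = π²EI / L_e² = π² × 203×10⁹ × 5.313×10^-6 / 1.267² = 6.632×10^6 N
Factor of safety n = P_cr / P = 6631.5 / 3510 = 1.89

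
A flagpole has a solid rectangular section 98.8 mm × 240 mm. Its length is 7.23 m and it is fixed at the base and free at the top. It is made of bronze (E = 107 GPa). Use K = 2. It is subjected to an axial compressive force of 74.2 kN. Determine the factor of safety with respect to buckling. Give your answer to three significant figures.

Buckling occurs about the weak axis: I_min = h·b³/12 with b = 98.8 mm (the shorter side).
I_min = 240×98.8³/12 = 1.929×10^7 mm⁴
I = 1.929×10^7 mm⁴ = 1.929×10^-5 m⁴
Effective length L_e = K·L = 2 × 7.23 = 14.46 m
P_cr = π²EI / L_e² = π² × 107×10⁹ × 1.929×10^-5 / 14.46² = 9.742×10^4 N
Factor of safety n = P_cr / P = 97.420 / 74.2 = 1.31

n ≈ 1.31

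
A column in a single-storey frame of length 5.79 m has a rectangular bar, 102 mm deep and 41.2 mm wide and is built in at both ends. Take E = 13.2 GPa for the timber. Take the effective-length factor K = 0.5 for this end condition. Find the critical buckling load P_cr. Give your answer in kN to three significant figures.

Buckling occurs about the weak axis: I_min = h·b³/12 with b = 41.2 mm (the shorter side).
I_min = 102×41.2³/12 = 5.944×10^5 mm⁴
I = 5.944×10^5 mm⁴ = 5.944×10^-7 m⁴
Effective length L_e = K·L = 0.5 × 5.79 = 2.895 m
P_cr = π²EI / L_e² = π² × 13.2×10⁹ × 5.944×10^-7 / 2.895² = 9.240×10^3 N

P_cr ≈ 9.24 kN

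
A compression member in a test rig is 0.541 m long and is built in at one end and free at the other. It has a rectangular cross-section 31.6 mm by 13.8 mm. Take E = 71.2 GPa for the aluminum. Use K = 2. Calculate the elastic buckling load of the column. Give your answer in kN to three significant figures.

P_cr ≈ 4.15 kN

Buckling occurs about the weak axis: I_min = h·b³/12 with b = 13.8 mm (the shorter side).
I_min = 31.6×13.8³/12 = 6.921×10^3 mm⁴
I = 6.921×10^3 mm⁴ = 6.921×10^-9 m⁴
Effective length L_e = K·L = 2 × 0.541 = 1.082 m
P_cr = π²EI / L_e² = π² × 71.2×10⁹ × 6.921×10^-9 / 1.082² = 4.154×10^3 N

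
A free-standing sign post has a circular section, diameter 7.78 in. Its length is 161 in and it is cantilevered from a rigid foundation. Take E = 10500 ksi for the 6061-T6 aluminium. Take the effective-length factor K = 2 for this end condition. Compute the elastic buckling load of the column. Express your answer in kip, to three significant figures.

P_cr ≈ 180 kip

I = πd⁴/64 = π×7.78⁴/64 = 179.8 in⁴
Effective length L_e = K·L = 2 × 161 = 322.0 in
P_cr = π²EI / L_e² = π² × 10500×10³ × 179.8 / 322.0² = 1.797×10^5 lb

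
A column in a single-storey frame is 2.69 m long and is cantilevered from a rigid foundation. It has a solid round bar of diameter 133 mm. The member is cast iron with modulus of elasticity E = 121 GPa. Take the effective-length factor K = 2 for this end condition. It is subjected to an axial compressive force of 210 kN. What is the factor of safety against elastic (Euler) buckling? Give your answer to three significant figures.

I = πd⁴/64 = π×133⁴/64 = 1.536×10^7 mm⁴
I = 1.536×10^7 mm⁴ = 1.536×10^-5 m⁴
Effective length L_e = K·L = 2 × 2.69 = 5.380 m
P_cr = π²EI / L_e² = π² × 121×10⁹ × 1.536×10^-5 / 5.380² = 6.337×10^5 N
Factor of safety n = P_cr / P = 633.72 / 210 = 3.02

n ≈ 3.02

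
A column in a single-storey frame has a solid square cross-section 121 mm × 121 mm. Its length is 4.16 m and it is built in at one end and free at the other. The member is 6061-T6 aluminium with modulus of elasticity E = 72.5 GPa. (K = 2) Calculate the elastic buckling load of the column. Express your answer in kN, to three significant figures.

P_cr ≈ 185 kN

I = a⁴/12 = 121⁴/12 = 1.786×10^7 mm⁴
I = 1.786×10^7 mm⁴ = 1.786×10^-5 m⁴
Effective length L_e = K·L = 2 × 4.16 = 8.320 m
P_cr = π²EI / L_e² = π² × 72.5×10⁹ × 1.786×10^-5 / 8.320² = 1.847×10^5 N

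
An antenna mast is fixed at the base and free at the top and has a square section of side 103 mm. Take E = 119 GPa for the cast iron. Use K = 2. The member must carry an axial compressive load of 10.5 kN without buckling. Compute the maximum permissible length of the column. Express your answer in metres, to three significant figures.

I = a⁴/12 = 103⁴/12 = 9.379×10^6 mm⁴
I = 9.379×10^-6 m⁴
At the buckling limit P_cr = P = 1.050×10^4 N
From P_cr = π²EI/(K·L)²:  L = (1/K)·√(π²EI/P_cr) = (1/2)·√(π²×1.19×10^11×9.379×10^-6/1.050×10^4)
L = 16.2 m

L_max ≈ 16.2 m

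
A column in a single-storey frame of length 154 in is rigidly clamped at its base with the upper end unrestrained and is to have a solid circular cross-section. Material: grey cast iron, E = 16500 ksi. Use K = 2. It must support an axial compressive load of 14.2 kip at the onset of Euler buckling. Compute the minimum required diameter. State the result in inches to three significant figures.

L_e = K·L = 2 × 154 = 308.0 in
Required I = P_cr·L_e²/(π²E) = 1.420×10^4 × 308.0² / (π² × 1.65×10^7) = 8.272 in⁴
Solid circle: I = πd⁴/64  ⇒  d = (64I/π)^(1/4) = (64×8.272/π)^(1/4) = 3.60 in

d ≈ 3.60 in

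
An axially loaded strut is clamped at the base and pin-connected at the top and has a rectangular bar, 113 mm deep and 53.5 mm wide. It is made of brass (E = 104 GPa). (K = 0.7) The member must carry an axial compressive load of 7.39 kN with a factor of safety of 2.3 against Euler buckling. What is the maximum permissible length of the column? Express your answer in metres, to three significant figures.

Buckling occurs about the weak axis: I_min = h·b³/12 with b = 53.5 mm (the shorter side).
I_min = 113×53.5³/12 = 1.442×10^6 mm⁴
I = 1.442×10^-6 m⁴
Required critical load P_cr = n·P = 2.3 × 7.39 = 17.00 kN = 1.700×10^4 N
From P_cr = π²EI/(K·L)²:  L = (1/K)·√(π²EI/P_cr) = (1/0.7)·√(π²×1.04×10^11×1.442×10^-6/1.700×10^4)
L = 13.3 m

L_max ≈ 13.3 m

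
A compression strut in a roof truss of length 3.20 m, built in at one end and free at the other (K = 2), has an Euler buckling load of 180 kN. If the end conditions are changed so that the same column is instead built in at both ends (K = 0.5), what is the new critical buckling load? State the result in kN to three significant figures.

P_cr ≈ 2880 kN

P_cr ∝ 1/K², so P_cr,new = P_cr,old × (K_old/K_new)² = 180 × (2/0.5)²
= 180 × 16.00 = 2880 kN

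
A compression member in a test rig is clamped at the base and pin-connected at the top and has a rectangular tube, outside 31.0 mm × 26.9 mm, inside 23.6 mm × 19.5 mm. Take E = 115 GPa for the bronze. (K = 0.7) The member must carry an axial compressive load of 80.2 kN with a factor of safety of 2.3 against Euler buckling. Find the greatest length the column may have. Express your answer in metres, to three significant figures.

Weak-axis I_min = (h_o·b_o³ − h_i·b_i³)/12 with b_o = 26.9, b_i = 19.50 mm (shorter outer/inner sides).
I_min = (31.0×26.9³ − 23.60×19.50³)/12 = 3.570×10^4 mm⁴
I = 3.570×10^-8 m⁴
Required critical load P_cr = n·P = 2.3 × 80.2 = 184.5 kN = 1.845×10^5 N
From P_cr = π²EI/(K·L)²:  L = (1/K)·√(π²EI/P_cr) = (1/0.7)·√(π²×1.15×10^11×3.570×10^-8/1.845×10^5)
L = 0.670 m

L_max ≈ 0.670 m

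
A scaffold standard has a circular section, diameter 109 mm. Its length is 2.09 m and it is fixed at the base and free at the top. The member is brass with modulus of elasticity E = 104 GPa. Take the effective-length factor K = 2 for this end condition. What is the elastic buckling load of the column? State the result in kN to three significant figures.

I = πd⁴/64 = π×109⁴/64 = 6.929×10^6 mm⁴
I = 6.929×10^6 mm⁴ = 6.929×10^-6 m⁴
Effective length L_e = K·L = 2 × 2.09 = 4.180 m
P_cr = π²EI / L_e² = π² × 104×10⁹ × 6.929×10^-6 / 4.180² = 4.071×10^5 N

P_cr ≈ 407 kN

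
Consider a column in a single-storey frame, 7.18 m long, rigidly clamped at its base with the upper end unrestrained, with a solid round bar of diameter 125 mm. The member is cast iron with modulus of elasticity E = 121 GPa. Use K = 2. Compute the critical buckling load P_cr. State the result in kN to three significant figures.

P_cr ≈ 69.4 kN

I = πd⁴/64 = π×125⁴/64 = 1.198×10^7 mm⁴
I = 1.198×10^7 mm⁴ = 1.198×10^-5 m⁴
Effective length L_e = K·L = 2 × 7.18 = 14.36 m
P_cr = π²EI / L_e² = π² × 121×10⁹ × 1.198×10^-5 / 14.36² = 6.940×10^4 N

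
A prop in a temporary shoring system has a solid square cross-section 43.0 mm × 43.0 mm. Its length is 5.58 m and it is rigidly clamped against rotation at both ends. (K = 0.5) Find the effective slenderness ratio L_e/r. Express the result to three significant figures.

I = a⁴/12 = 43.0⁴/12 = 2.849×10^5 mm⁴
A = 1.849×10^3 mm²;  r_min = √(I/A) = √(2.849×10^5/1.849×10^3) = 12.41 mm
L_e = K·L = 0.5 × 5.58 m = 2.790 m = 2790.0 mm
λ = L_e / r_min = 2790.0 / 12.41 = 225

λ ≈ 225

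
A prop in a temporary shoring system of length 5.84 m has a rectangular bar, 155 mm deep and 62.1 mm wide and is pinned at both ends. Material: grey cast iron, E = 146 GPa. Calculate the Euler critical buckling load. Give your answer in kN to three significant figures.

Buckling occurs about the weak axis: I_min = h·b³/12 with b = 62.1 mm (the shorter side).
I_min = 155×62.1³/12 = 3.093×10^6 mm⁴
I = 3.093×10^6 mm⁴ = 3.093×10^-6 m⁴
Effective length L_e = K·L = 1 × 5.84 = 5.840 m
P_cr = π²EI / L_e² = π² × 146×10⁹ × 3.093×10^-6 / 5.840² = 1.307×10^5 N

P_cr ≈ 131 kN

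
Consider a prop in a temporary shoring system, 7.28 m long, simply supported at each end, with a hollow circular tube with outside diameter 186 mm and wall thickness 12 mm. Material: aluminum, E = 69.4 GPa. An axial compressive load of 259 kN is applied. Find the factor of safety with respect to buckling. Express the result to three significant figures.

Inner diameter d_i = 186 − 2×12 = 162.0 mm
I = π(d_o⁴ − d_i⁴)/64 = π(186⁴ − 162.0⁴)/64 = 2.494×10^7 mm⁴
I = 2.494×10^7 mm⁴ = 2.494×10^-5 m⁴
Effective length L_e = K·L = 1 × 7.28 = 7.280 m
P_cr = π²EI / L_e² = π² × 69.4×10⁹ × 2.494×10^-5 / 7.280² = 3.224×10^5 N
Factor of safety n = P_cr / P = 322.36 / 259 = 1.24

n ≈ 1.24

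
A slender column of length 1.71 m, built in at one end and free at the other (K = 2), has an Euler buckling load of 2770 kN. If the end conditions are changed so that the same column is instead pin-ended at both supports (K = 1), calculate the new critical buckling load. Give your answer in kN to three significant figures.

P_cr ∝ 1/K², so P_cr,new = P_cr,old × (K_old/K_new)² = 2770 × (2/1)²
= 2770 × 4.000 = 11100 kN

P_cr ≈ 11100 kN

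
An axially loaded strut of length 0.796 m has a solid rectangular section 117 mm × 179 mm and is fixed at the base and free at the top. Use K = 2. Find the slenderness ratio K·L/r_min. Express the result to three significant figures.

Buckling occurs about the weak axis: I_min = h·b³/12 with b = 117 mm (the shorter side).
I_min = 179×117³/12 = 2.389×10^7 mm⁴
A = 2.094×10^4 mm²;  r_min = √(I/A) = √(2.389×10^7/2.094×10^4) = 33.77 mm
L_e = K·L = 2 × 0.796 m = 1.592 m = 1592.0 mm
λ = L_e / r_min = 1592.0 / 33.77 = 47.1

λ ≈ 47.1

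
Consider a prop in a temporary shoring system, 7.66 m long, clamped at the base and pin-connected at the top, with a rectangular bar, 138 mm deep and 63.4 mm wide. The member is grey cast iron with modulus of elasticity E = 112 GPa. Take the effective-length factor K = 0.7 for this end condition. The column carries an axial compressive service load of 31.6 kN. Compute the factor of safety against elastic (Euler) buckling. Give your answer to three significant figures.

n ≈ 3.57

Buckling occurs about the weak axis: I_min = h·b³/12 with b = 63.4 mm (the shorter side).
I_min = 138×63.4³/12 = 2.931×10^6 mm⁴
I = 2.931×10^6 mm⁴ = 2.931×10^-6 m⁴
Effective length L_e = K·L = 0.7 × 7.66 = 5.362 m
P_cr = π²EI / L_e² = π² × 112×10⁹ × 2.931×10^-6 / 5.362² = 1.127×10^5 N
Factor of safety n = P_cr / P = 112.68 / 31.6 = 3.57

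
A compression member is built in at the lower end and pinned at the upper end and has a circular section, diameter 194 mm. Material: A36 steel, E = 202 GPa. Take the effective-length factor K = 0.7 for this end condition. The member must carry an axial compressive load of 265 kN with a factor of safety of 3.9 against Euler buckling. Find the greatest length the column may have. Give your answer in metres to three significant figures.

L_max ≈ 16.5 m

I = πd⁴/64 = π×194⁴/64 = 6.953×10^7 mm⁴
I = 6.953×10^-5 m⁴
Required critical load P_cr = n·P = 3.9 × 265 = 1034 kN = 1.034×10^6 N
From P_cr = π²EI/(K·L)²:  L = (1/K)·√(π²EI/P_cr) = (1/0.7)·√(π²×2.02×10^11×6.953×10^-5/1.034×10^6)
L = 16.5 m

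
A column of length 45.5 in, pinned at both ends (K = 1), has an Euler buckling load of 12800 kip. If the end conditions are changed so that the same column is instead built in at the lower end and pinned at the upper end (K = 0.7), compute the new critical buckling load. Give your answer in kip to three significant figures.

P_cr ∝ 1/K², so P_cr,new = P_cr,old × (K_old/K_new)² = 12800 × (1/0.7)²
= 12800 × 2.041 = 26100 kip

P_cr ≈ 26100 kip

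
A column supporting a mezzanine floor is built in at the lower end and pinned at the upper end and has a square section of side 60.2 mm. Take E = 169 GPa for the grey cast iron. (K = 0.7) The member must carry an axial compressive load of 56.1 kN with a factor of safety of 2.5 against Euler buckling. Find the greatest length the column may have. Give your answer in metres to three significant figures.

I = a⁴/12 = 60.2⁴/12 = 1.094×10^6 mm⁴
I = 1.094×10^-6 m⁴
Required critical load P_cr = n·P = 2.5 × 56.1 = 140.2 kN = 1.403×10^5 N
From P_cr = π²EI/(K·L)²:  L = (1/K)·√(π²EI/P_cr) = (1/0.7)·√(π²×1.69×10^11×1.094×10^-6/1.403×10^5)
L = 5.15 m

L_max ≈ 5.15 m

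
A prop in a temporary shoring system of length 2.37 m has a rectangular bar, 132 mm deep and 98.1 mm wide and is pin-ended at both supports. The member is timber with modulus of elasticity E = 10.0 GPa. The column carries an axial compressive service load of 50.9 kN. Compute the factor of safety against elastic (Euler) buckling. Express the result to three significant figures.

Buckling occurs about the weak axis: I_min = h·b³/12 with b = 98.1 mm (the shorter side).
I_min = 132×98.1³/12 = 1.038×10^7 mm⁴
I = 1.038×10^7 mm⁴ = 1.038×10^-5 m⁴
Effective length L_e = K·L = 1 × 2.37 = 2.370 m
P_cr = π²EI / L_e² = π² × 10.0×10⁹ × 1.038×10^-5 / 2.370² = 1.825×10^5 N
Factor of safety n = P_cr / P = 182.47 / 50.9 = 3.58

n ≈ 3.58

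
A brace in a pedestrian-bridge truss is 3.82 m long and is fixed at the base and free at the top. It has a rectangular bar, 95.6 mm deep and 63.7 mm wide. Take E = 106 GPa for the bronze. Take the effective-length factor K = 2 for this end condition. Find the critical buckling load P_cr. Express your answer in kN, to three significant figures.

P_cr ≈ 36.9 kN

Buckling occurs about the weak axis: I_min = h·b³/12 with b = 63.7 mm (the shorter side).
I_min = 95.6×63.7³/12 = 2.059×10^6 mm⁴
I = 2.059×10^6 mm⁴ = 2.059×10^-6 m⁴
Effective length L_e = K·L = 2 × 3.82 = 7.640 m
P_cr = π²EI / L_e² = π² × 106×10⁹ × 2.059×10^-6 / 7.640² = 3.691×10^4 N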